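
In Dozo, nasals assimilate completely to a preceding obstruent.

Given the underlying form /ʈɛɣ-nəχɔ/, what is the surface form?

[ʈɛɣɣəχɔ]

/n/ is the segment targeted by the rule; it sits immediately after /ɣ/, so it assimilates completely and surfaces as [ɣ].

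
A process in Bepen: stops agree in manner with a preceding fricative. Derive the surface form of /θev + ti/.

/t/ is a voiceless alveolar stop. The preceding trigger /v/ is a fricative, so /t/ must become a fricative as well.
The voiceless alveolar fricative is [s], so /t/ → [s].

[θevsi]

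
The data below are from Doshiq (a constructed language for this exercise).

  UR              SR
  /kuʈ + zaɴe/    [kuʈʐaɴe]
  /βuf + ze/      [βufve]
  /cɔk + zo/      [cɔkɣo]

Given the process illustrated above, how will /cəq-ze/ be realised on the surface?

[cəqʁe]

The data show progressive place assimilation: /z/ → [ʐ] after /ʈ/; /z/ → [v] after /f/; /z/ → [ɣ] after /k/. In each pair only place changes, matching the preceding consonant, while manner and voice stay constant.
/z/ is a voiced alveolar fricative. The preceding trigger /q/ is uvular, so /z/ must become uvular as well.
A voiced uvular fricative is [ʁ], so the surface segment is [ʁ].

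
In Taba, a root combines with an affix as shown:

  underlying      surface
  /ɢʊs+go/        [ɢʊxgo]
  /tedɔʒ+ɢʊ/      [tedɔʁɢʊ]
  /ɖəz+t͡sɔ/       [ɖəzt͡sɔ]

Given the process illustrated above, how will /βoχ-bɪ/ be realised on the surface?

The data show regressive place assimilation: /s/ → [x] before /g/; /ʒ/ → [ʁ] before /ɢ/. In each pair only place changes, matching the following consonant, while manner and voice stay constant.
Nothing changes in [ɖəzt͡sɔ]: there the adjacent consonants already agree in place (/z/ and /t͡s/ are both alveolar), so this form is consistent with the same rule.
The rule targets /χ/ (voiceless uvular fricative), which sits before the trigger /b/ (bilabial).
A voiceless bilabial fricative is [ɸ], so the surface segment is [ɸ].

[βoɸbɪ]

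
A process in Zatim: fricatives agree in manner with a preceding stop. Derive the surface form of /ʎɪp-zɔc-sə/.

The rule targets /z/ (voiced alveolar fricative), which sits after the trigger /p/ (stop).
A voiced alveolar stop is [d], so the surface segment is [d].
The same rule applies at the second boundary: /s/ → [t] next to /c/.

[ʎɪpdɔctə]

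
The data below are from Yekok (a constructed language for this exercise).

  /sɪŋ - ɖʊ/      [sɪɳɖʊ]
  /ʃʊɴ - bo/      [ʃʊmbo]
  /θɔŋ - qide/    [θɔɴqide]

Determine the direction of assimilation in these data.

The segment that alternates is /ŋ/, which surfaces as [ɳ] when adjacent to /ɖ/.
The change velar → retroflex matches the place of the following /ɖ/, identifying this as place assimilation.
The same holds elsewhere in the data: /ɴ/ → [m] before /b/ (uvular → bilabial, matching bilabial); /ŋ/ → [ɴ] before /q/ (velar → uvular, matching uvular) — only place changes, and always toward the following segment.
Since the segment that changes precedes the conditioning segment, the assimilation is regressive.

regressive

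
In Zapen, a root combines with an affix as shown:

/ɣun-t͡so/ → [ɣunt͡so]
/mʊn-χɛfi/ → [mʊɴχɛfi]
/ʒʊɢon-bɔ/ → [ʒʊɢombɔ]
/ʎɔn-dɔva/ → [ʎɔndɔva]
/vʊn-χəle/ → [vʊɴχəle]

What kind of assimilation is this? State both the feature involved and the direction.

regressive place assimilation

Comparing underlying and surface forms, /n/ → [ɴ] is the alternation; the neighbouring /χ/ is constant.
/n/ is alveolar while /χ/ is uvular; the output [ɴ] is uvular, matching the trigger — so the feature that spreads is place.
Manner and voice are unchanged, so the assimilation is partial, not total.
The other alternating form patterns the same way: /n/ → [m] before /b/ (alveolar → bilabial, matching bilabial) — only place changes, and always toward the following segment.
Nothing changes in [ɣunt͡so], [ʎɔndɔva]: there the adjacent consonants already agree in place (/n/ and /t͡s/ are both alveolar; /n/ and /d/ are both alveolar), so these forms are consistent with the same rule.
Since the segment that changes precedes the conditioning segment, the assimilation is regressive.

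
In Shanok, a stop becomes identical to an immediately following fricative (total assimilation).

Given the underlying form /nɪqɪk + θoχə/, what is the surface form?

/k/ is the segment targeted by the rule; it sits immediately before /θ/, so it assimilates completely and surfaces as [θ].

[nɪqɪθθoχə]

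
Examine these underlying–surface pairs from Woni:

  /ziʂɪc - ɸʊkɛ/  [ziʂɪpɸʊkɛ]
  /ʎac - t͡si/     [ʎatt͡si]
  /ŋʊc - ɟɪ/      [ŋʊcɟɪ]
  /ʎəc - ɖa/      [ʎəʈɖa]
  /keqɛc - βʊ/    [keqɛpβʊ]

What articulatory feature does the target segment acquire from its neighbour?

The segment that alternates is /c/, which surfaces as [p] when adjacent to /ɸ/.
The change palatal → bilabial matches the place of the following /ɸ/, identifying this as place assimilation.
The other alternating forms pattern the same way: /c/ → [t] before /t͡s/ (palatal → alveolar, matching alveolar); /c/ → [ʈ] before /ɖ/ (palatal → retroflex, matching retroflex); /c/ → [p] before /β/ (palatal → bilabial, matching bilabial) — only place changes, and always toward the following segment.
Nothing changes in [ŋʊcɟɪ]: there the adjacent consonants already agree in place (/c/ and /ɟ/ are both palatal), so this form is consistent with the same rule.

place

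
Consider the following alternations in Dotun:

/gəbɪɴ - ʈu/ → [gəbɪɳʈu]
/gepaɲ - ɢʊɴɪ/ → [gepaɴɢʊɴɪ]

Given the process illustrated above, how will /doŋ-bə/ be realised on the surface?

The data show regressive place assimilation: /ɴ/ → [ɳ] before /ʈ/; /ɲ/ → [ɴ] before /ɢ/. In each pair only place changes, matching the following consonant, while manner and voice stay constant.
/ŋ/ is a voiced velar nasal. The following trigger /b/ is bilabial, so /ŋ/ must become bilabial as well.
A voiced bilabial nasal is [m], so the surface segment is [m].

[dombə]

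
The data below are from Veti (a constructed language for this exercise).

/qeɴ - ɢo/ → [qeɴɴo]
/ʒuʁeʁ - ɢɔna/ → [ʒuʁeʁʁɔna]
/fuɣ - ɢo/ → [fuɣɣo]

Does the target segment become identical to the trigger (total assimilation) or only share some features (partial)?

Underlying /ɢ/ is realised as [ɣ] next to /ɣ/; /ɣ/ itself does not change.
The output [ɣ] is identical to the trigger /ɣ/ — every feature (place, manner, voicing) has been copied — so this is total assimilation.
The remaining alternations confirm this: /ɢ/ → [ɴ] after /ɴ/; /ɢ/ → [ʁ] after /ʁ/ — in each case the output is a copy of the preceding consonant.

total assimilation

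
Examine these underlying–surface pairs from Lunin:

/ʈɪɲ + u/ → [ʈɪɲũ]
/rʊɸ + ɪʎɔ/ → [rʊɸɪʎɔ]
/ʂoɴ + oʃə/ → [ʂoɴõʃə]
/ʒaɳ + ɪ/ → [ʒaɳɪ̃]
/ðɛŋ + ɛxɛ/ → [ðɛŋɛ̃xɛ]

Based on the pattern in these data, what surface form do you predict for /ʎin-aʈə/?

The data show progressive nasality assimilation (vowel nasalisation): /u/ → [ũ] after /ɲ/; /o/ → [õ] after /ɴ/; /ɪ/ → [ɪ̃] after /ɳ/; /ɛ/ → [ɛ̃] after /ŋ/ — a vowel is nasalised by an immediately preceding nasal consonant.
No change occurs in [rʊɸɪʎɔ] because the vowel at the boundary is adjacent to an oral consonant, not a nasal (/ɪ/ next to /ɸ/).
/a/ sits next to the nasal /n/ and is therefore nasalised to [ã].

[ʎinãʈə]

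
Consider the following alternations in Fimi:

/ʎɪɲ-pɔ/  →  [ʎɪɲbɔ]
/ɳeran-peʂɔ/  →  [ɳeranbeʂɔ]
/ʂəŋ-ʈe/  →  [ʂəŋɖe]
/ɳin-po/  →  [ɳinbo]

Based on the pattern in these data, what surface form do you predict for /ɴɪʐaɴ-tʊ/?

The data show progressive voicing assimilation: /p/ → [b] after /ɲ/; /p/ → [b] after /n/; /ʈ/ → [ɖ] after /ŋ/. In each pair only voicing changes, matching the preceding consonant, while place and manner stay constant.
The rule targets /t/ (voiceless alveolar stop), which sits after the trigger /ɴ/ (voiced).
A voiced alveolar stop is [d], so the surface segment is [d].

[ɴɪʐaɴdʊ]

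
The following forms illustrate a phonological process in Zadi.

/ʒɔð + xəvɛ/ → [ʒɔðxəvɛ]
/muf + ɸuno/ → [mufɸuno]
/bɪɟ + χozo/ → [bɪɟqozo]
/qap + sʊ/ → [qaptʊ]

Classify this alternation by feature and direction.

Comparing underlying and surface forms, /χ/ → [q] is the alternation; the neighbouring /ɟ/ is constant.
The change fricative → stop matches the manner of the preceding /ɟ/, identifying this as manner assimilation.
Place and voice are unchanged, so the assimilation is partial, not total.
The other alternating form patterns the same way: /s/ → [t] after /p/ (fricative → stop, matching a stop) — only manner changes, and always toward the preceding segment.
Nothing changes in [ʒɔðxəvɛ], [mufɸuno]: there the adjacent consonants already agree in manner (/x/ and /ð/ are both fricatives; /ɸ/ and /f/ are both fricatives), so these forms are consistent with the same rule.
The trigger is the preceding segment, so the direction is progressive (perseverative).

progressive manner assimilation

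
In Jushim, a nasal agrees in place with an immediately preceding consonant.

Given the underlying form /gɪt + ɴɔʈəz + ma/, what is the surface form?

[gɪtnɔʈəzna]

/ɴ/ is a voiced uvular nasal. The preceding trigger /t/ is alveolar, so /ɴ/ must become alveolar as well.
Changing only its place to alveolar gives [n] — the voiced alveolar nasal.
The same rule applies at the second boundary: /m/ → [n] next to /z/.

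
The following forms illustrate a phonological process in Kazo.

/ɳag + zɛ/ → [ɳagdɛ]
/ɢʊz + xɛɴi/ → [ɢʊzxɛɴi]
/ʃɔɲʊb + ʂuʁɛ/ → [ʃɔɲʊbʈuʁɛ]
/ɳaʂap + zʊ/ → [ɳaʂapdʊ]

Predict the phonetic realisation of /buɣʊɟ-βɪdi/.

[buɣʊɟbɪdi]

The data show progressive manner assimilation: /z/ → [d] after /g/; /ʂ/ → [ʈ] after /b/; /z/ → [d] after /p/. In each pair only manner changes, matching the preceding consonant, while place and voice stay constant.
Nothing changes in [ɢʊzxɛɴi]: there the adjacent consonants already agree in manner (/x/ and /z/ are both fricatives), so this form is consistent with the same rule.
The rule targets /β/ (voiced bilabial fricative), which sits after the trigger /ɟ/ (stop).
The voiced bilabial stop is [b], so /β/ → [b].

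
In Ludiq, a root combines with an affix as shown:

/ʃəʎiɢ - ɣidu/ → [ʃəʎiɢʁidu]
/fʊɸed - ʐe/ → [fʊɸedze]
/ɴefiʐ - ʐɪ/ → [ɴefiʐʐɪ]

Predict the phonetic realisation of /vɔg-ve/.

[vɔgɣe]

The data show progressive place assimilation: /ɣ/ → [ʁ] after /ɢ/; /ʐ/ → [z] after /d/. In each pair only place changes, matching the preceding consonant, while manner and voice stay constant.
No alternation appears in [ɴefiʐʐɪ]: there the adjacent consonants already agree in place (/ʐ/ and /ʐ/ are both retroflex), so this form is consistent with the same rule.
/v/ is a voiced labiodental fricative. The preceding trigger /g/ is velar, so /v/ must become velar as well.
Changing only its place to velar gives [ɣ] — the voiced velar fricative.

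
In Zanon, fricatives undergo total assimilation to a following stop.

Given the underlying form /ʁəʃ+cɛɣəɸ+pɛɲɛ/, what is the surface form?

[ʁəccɛɣəppɛɲɛ]

/ʃ/ is the segment targeted by the rule; it sits immediately before /c/, so it assimilates completely and surfaces as [c].
At the second juncture, /ɸ/ likewise becomes [p] adjacent to /p/.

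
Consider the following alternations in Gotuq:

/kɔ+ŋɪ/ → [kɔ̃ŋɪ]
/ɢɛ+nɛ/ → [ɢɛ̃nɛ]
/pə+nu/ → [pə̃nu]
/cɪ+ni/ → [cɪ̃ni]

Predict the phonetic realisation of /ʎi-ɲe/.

The data show regressive nasality assimilation (vowel nasalisation): /ɔ/ → [ɔ̃] before /ŋ/; /ɛ/ → [ɛ̃] before /n/; /ə/ → [ə̃] before /n/; /ɪ/ → [ɪ̃] before /n/ — a vowel is nasalised by an immediately following nasal consonant.
/i/ sits next to the nasal /ɲ/ and is therefore nasalised to [ĩ].

[ʎĩɲe]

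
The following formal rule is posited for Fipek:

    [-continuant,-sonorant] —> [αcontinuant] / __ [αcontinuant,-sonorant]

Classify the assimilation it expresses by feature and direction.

regressive manner assimilation

The shared variable α links the value of [continuant] on the target to that of the neighbouring obstruent. [continuant] distinguishes stops from fricatives — a manner-of-articulation feature — so this is manner assimilation.
Since the environment is written after the underscore, the trigger follows the target; the direction is regressive.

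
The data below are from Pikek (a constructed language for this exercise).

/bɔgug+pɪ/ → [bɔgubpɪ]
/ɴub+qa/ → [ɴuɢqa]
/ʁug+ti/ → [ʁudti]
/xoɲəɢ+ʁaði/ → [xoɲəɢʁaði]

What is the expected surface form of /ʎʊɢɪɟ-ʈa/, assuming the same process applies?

The data show regressive place assimilation: /g/ → [b] before /p/; /b/ → [ɢ] before /q/; /g/ → [d] before /t/. In each pair only place changes, matching the following consonant, while manner and voice stay constant.
Nothing changes in [xoɲəɢʁaði]: there the adjacent consonants already agree in place (/ɢ/ and /ʁ/ are both uvular), so this form is consistent with the same rule.
The rule targets /ɟ/ (voiced palatal stop), which sits before the trigger /ʈ/ (retroflex).
Changing only its place to retroflex gives [ɖ] — the voiced retroflex stop.

[ʎʊɢɪɖʈa]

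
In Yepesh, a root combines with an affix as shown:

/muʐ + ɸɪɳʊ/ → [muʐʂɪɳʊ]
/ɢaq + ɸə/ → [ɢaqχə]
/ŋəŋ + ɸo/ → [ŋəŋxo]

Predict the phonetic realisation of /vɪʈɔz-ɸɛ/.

The data show progressive place assimilation: /ɸ/ → [ʂ] after /ʐ/; /ɸ/ → [χ] after /q/; /ɸ/ → [x] after /ŋ/. In each pair only place changes, matching the preceding consonant, while manner and voice stay constant.
The rule targets /ɸ/ (voiceless bilabial fricative), which sits after the trigger /z/ (alveolar).
Changing only its place to alveolar gives [s] — the voiceless alveolar fricative.

[vɪʈɔzsɛ]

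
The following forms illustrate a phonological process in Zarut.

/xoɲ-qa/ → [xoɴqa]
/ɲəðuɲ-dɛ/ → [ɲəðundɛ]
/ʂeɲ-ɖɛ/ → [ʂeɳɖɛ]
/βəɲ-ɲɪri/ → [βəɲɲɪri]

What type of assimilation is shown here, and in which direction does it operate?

Comparing underlying and surface forms, /ɲ/ → [ɴ] is the alternation; the neighbouring /q/ is constant.
/ɲ/ is palatal while /q/ is uvular; the output [ɴ] is uvular, matching the trigger — so the feature that spreads is place.
Manner and voice are unchanged, so the assimilation is partial, not total.
Checking the remaining alternations: /ɲ/ → [n] before /d/ (palatal → alveolar, matching alveolar); /ɲ/ → [ɳ] before /ɖ/ (palatal → retroflex, matching retroflex) — only place changes, and always toward the following segment.
Nothing changes in [βəɲɲɪri]: there the adjacent consonants already agree in place (/ɲ/ and /ɲ/ are both palatal), so this form is consistent with the same rule.
The trigger is the following segment, so the direction is regressive (anticipatory).

regressive place assimilation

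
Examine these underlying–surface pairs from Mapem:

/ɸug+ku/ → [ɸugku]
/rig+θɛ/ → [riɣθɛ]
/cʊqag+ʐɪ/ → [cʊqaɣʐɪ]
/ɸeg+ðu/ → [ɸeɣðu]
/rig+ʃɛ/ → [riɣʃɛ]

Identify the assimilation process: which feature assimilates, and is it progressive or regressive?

regressive manner assimilation

Underlying /g/ is realised as [ɣ] next to /θ/; /θ/ itself does not change.
The change stop → fricative matches the manner of the following /θ/, identifying this as manner assimilation.
Place and voice are unchanged, so the assimilation is partial, not total.
The same holds elsewhere in the data: /g/ → [ɣ] before /ʐ/ (stop → fricative, matching a fricative); /g/ → [ɣ] before /ð/ (stop → fricative, matching a fricative); /g/ → [ɣ] before /ʃ/ (stop → fricative, matching a fricative) — only manner changes, and always toward the following segment.
No alternation appears in [ɸugku]: there the adjacent consonants already agree in manner (/g/ and /k/ are both stops), so this form is consistent with the same rule.
Since the segment that changes precedes the conditioning segment, the assimilation is regressive.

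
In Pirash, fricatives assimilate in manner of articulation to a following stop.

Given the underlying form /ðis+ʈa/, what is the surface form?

/s/ is a voiceless alveolar fricative. The following trigger /ʈ/ is a stop, so /s/ must become a stop as well.
Changing only its manner to stop gives [t] — the voiceless alveolar stop.

[ðitʈa]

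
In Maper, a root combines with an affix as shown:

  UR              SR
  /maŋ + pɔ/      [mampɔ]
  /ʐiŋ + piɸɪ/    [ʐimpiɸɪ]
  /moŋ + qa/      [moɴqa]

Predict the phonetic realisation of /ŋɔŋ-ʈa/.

[ŋɔɳʈa]

The data show regressive place assimilation: /ŋ/ → [m] before /p/; /ŋ/ → [ɴ] before /q/. In each pair only place changes, matching the following consonant, while manner and voice stay constant.
/ŋ/ is a voiced velar nasal. The following trigger /ʈ/ is retroflex, so /ŋ/ must become retroflex as well.
Changing only its place to retroflex gives [ɳ] — the voiced retroflex nasal.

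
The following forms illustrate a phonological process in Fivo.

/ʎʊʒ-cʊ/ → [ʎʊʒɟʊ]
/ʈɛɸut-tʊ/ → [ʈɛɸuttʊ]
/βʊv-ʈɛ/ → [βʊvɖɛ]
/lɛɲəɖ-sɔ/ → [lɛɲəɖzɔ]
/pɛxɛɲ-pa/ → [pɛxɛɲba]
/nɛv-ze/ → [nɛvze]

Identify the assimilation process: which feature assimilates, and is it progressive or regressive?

Underlying /c/ is realised as [ɟ] next to /ʒ/; /ʒ/ itself does not change.
/c/ is voiceless while /ʒ/ is voiced; the output [ɟ] is voiced, matching the trigger — so the feature that spreads is voicing.
Place and manner are unchanged, so the assimilation is partial, not total.
The other alternating forms pattern the same way: /ʈ/ → [ɖ] after /v/ (voiceless → voiced, matching voiced); /s/ → [z] after /ɖ/ (voiceless → voiced, matching voiced); /p/ → [b] after /ɲ/ (voiceless → voiced, matching voiced) — only voicing changes, and always toward the preceding segment.
Nothing changes in [ʈɛɸuttʊ], [nɛvze]: there the adjacent consonants already agree in voicing (/t/ and /t/ are both voiceless; /z/ and /v/ are both voiced), so these forms are consistent with the same rule.
Since the segment that changes follows the conditioning segment, the assimilation is progressive.

progressive voicing assimilation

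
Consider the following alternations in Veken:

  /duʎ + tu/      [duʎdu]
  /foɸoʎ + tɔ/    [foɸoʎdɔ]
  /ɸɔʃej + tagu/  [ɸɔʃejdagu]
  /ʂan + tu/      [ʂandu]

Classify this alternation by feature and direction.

The segment that alternates is /t/, which surfaces as [d] when adjacent to /ʎ/.
The change voiceless → voiced matches the voicing of the preceding /ʎ/, identifying this as voicing assimilation.
Place and manner are unchanged, so the assimilation is partial, not total.
The same holds elsewhere in the data: /t/ → [d] after /j/ (voiceless → voiced, matching voiced); /t/ → [d] after /n/ (voiceless → voiced, matching voiced) — only voicing changes, and always toward the preceding segment.
Since the segment that changes follows the conditioning segment, the assimilation is progressive.

progressive voicing assimilation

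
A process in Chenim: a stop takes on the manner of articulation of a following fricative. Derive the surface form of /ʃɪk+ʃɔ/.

[ʃɪxʃɔ]

/k/ is a voiceless velar stop. The following trigger /ʃ/ is a fricative, so /k/ must become a fricative as well.
The voiceless velar fricative is [x], so /k/ → [x].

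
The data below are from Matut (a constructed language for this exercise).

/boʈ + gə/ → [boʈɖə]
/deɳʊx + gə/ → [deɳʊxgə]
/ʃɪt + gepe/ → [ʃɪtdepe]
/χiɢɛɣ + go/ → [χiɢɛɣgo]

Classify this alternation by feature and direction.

Underlying /g/ is realised as [ɖ] next to /ʈ/; /ʈ/ itself does not change.
The change velar → retroflex matches the place of the preceding /ʈ/, identifying this as place assimilation.
Manner and voice are unchanged, so the assimilation is partial, not total.
The other alternating form patterns the same way: /g/ → [d] after /t/ (velar → alveolar, matching alveolar) — only place changes, and always toward the preceding segment.
Nothing changes in [deɳʊxgə], [χiɢɛɣgo]: there the adjacent consonants already agree in place (/g/ and /x/ are both velar; /g/ and /ɣ/ are both velar), so these forms are consistent with the same rule.
The trigger is the preceding segment, so the direction is progressive (perseverative).

progressive place assimilation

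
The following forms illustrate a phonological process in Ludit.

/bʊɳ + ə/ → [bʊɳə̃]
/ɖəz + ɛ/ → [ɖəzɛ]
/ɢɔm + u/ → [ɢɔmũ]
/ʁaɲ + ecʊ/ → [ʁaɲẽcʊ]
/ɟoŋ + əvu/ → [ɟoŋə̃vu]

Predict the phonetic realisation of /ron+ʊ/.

[ronʊ̃]

The data show progressive nasality assimilation (vowel nasalisation): /ə/ → [ə̃] after /ɳ/; /u/ → [ũ] after /m/; /e/ → [ẽ] after /ɲ/; /ə/ → [ə̃] after /ŋ/ — a vowel is nasalised by an immediately preceding nasal consonant.
No change occurs in [ɖəzɛ] because the vowel at the boundary is adjacent to an oral consonant, not a nasal (/ɛ/ next to /z/).
/ʊ/ sits next to the nasal /n/ and is therefore nasalised to [ʊ̃].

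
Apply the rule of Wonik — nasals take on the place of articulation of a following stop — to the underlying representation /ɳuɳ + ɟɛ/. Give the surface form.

[ɳuɲɟɛ]

The rule targets /ɳ/ (voiced retroflex nasal), which sits before the trigger /ɟ/ (palatal).
Changing only its place to palatal gives [ɲ] — the voiced palatal nasal.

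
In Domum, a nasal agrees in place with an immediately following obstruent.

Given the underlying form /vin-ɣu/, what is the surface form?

[viŋɣu]

The rule targets /n/ (voiced alveolar nasal), which sits before the trigger /ɣ/ (velar).
Changing only its place to velar gives [ŋ] — the voiced velar nasal.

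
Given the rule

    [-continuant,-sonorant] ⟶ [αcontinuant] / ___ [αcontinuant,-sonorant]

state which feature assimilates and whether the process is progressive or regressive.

The shared variable α links the value of [continuant] on the target to that of the neighbouring obstruent. [continuant] distinguishes stops from fricatives — a manner-of-articulation feature — so this is manner assimilation.
Since the environment is written after the underscore, the trigger follows the target; the direction is regressive.

regressive manner assimilation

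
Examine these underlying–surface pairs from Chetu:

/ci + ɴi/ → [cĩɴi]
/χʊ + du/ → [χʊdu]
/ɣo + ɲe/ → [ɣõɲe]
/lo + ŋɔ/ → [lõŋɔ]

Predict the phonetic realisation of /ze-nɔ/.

[zẽnɔ]

The data show regressive nasality assimilation (vowel nasalisation): /i/ → [ĩ] before /ɴ/; /o/ → [õ] before /ɲ/; /o/ → [õ] before /ŋ/ — a vowel is nasalised by an immediately following nasal consonant.
No change occurs in [χʊdu] because the vowel at the boundary is adjacent to an oral consonant, not a nasal (/ʊ/ next to /d/).
The vowel /e/ is adjacent to the following nasal /n/, so it acquires [+nasal] and surfaces as [ẽ].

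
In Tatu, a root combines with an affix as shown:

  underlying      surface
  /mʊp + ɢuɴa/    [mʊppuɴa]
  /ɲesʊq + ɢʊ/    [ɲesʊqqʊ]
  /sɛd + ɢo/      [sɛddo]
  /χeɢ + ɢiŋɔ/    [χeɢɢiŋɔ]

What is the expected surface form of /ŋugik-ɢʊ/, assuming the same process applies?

[ŋugikkʊ]

The data show progressive total assimilation (/ɢ/ → [p] after /p/; /ɢ/ → [q] after /q/; /ɢ/ → [d] after /d/): in every case the target segment becomes identical to its preceding neighbour, copying more than a single feature.
In [χeɢɢiŋɔ] the two consonants at the boundary are already identical (/ɢ/ + /ɢ/), so the rule applies vacuously and nothing changes.
/ɢ/ is the segment targeted by the rule; it sits immediately after /k/, so it assimilates completely and surfaces as [k].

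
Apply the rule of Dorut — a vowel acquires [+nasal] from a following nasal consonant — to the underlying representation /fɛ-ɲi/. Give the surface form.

[fɛ̃ɲi]

The vowel /ɛ/ is adjacent to the following nasal /ɲ/, so it acquires [+nasal] and surfaces as [ɛ̃].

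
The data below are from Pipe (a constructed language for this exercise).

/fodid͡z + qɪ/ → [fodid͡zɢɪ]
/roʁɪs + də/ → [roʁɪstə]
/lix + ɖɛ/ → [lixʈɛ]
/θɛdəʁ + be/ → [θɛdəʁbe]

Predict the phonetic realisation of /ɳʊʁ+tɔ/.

The data show progressive voicing assimilation: /q/ → [ɢ] after /d͡z/; /d/ → [t] after /s/; /ɖ/ → [ʈ] after /x/. In each pair only voicing changes, matching the preceding consonant, while place and manner stay constant.
Nothing changes in [θɛdəʁbe]: there the adjacent consonants already agree in voicing (/b/ and /ʁ/ are both voiced), so this form is consistent with the same rule.
The rule targets /t/ (voiceless alveolar stop), which sits after the trigger /ʁ/ (voiced).
A voiced alveolar stop is [d], so the surface segment is [d].

[ɳʊʁdɔ]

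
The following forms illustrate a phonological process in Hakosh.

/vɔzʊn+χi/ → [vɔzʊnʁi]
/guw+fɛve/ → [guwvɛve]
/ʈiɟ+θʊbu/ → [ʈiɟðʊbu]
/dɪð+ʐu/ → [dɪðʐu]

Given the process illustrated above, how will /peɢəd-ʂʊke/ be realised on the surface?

The data show progressive voicing assimilation: /χ/ → [ʁ] after /n/; /f/ → [v] after /w/; /θ/ → [ð] after /ɟ/. In each pair only voicing changes, matching the preceding consonant, while place and manner stay constant.
No alternation appears in [dɪðʐu]: there the adjacent consonants already agree in voicing (/ʐ/ and /ð/ are both voiced), so this form is consistent with the same rule.
/ʂ/ is a voiceless retroflex fricative. The preceding trigger /d/ is voiced, so /ʂ/ must become voiced as well.
A voiced retroflex fricative is [ʐ], so the surface segment is [ʐ].

[peɢədʐʊke]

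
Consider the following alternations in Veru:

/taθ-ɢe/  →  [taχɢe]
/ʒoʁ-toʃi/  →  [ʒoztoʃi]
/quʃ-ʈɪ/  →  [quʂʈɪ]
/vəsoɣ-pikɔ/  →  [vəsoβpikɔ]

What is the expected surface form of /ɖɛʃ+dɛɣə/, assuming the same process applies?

[ɖɛsdɛɣə]

The data show regressive place assimilation: /θ/ → [χ] before /ɢ/; /ʁ/ → [z] before /t/; /ʃ/ → [ʂ] before /ʈ/; /ɣ/ → [β] before /p/. In each pair only place changes, matching the following consonant, while manner and voice stay constant.
/ʃ/ is a voiceless postalveolar fricative. The following trigger /d/ is alveolar, so /ʃ/ must become alveolar as well.
The voiceless alveolar fricative is [s], so /ʃ/ → [s].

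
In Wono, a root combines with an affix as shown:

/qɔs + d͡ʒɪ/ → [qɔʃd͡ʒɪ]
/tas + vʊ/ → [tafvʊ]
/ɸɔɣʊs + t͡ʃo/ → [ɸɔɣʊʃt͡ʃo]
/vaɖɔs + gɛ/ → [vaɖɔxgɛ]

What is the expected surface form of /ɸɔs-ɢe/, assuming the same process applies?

The data show regressive place assimilation: /s/ → [ʃ] before /d͡ʒ/; /s/ → [f] before /v/; /s/ → [ʃ] before /t͡ʃ/; /s/ → [x] before /g/. In each pair only place changes, matching the following consonant, while manner and voice stay constant.
The rule targets /s/ (voiceless alveolar fricative), which sits before the trigger /ɢ/ (uvular).
The voiceless uvular fricative is [χ], so /s/ → [χ].

[ɸɔχɢe]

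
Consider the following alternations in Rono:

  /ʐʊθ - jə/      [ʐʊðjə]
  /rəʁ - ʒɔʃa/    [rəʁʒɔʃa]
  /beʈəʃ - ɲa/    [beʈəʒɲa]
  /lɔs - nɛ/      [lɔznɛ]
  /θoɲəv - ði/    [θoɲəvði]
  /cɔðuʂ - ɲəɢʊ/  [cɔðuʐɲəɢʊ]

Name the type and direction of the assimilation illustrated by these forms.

Comparing underlying and surface forms, /θ/ → [ð] is the alternation; the neighbouring /j/ is constant.
The change voiceless → voiced matches the voicing of the following /j/, identifying this as voicing assimilation.
Place and manner are unchanged, so the assimilation is partial, not total.
Checking the remaining alternations: /ʃ/ → [ʒ] before /ɲ/ (voiceless → voiced, matching voiced); /s/ → [z] before /n/ (voiceless → voiced, matching voiced); /ʂ/ → [ʐ] before /ɲ/ (voiceless → voiced, matching voiced) — only voicing changes, and always toward the following segment.
No alternation appears in [rəʁʒɔʃa], [θoɲəvði]: there the adjacent consonants already agree in voicing (/ʁ/ and /ʒ/ are both voiced; /v/ and /ð/ are both voiced), so these forms are consistent with the same rule.
Since the segment that changes precedes the conditioning segment, the assimilation is regressive.

regressive voicing assimilation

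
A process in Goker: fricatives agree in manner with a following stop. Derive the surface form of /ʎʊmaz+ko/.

The rule targets /z/ (voiced alveolar fricative), which sits before the trigger /k/ (stop).
The voiced alveolar stop is [d], so /z/ → [d].

[ʎʊmadko]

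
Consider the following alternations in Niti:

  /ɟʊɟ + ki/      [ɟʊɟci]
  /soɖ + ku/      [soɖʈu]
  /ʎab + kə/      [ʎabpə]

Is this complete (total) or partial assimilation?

The segment that alternates is /k/, which surfaces as [c] when adjacent to /ɟ/.
The change velar → palatal matches the place of the preceding /ɟ/, identifying this as place assimilation.
Manner and voice are unchanged, so the assimilation is partial, not total.
The other alternating forms pattern the same way: /k/ → [ʈ] after /ɖ/ (velar → retroflex, matching retroflex); /k/ → [p] after /b/ (velar → bilabial, matching bilabial) — only place changes, and always toward the preceding segment.

partial assimilation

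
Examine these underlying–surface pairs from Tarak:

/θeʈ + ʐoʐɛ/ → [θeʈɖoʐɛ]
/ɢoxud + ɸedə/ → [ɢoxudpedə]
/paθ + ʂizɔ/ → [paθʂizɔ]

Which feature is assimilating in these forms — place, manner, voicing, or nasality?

manner

The segment that alternates is /ʐ/, which surfaces as [ɖ] when adjacent to /ʈ/.
/ʐ/ is a fricative while /ʈ/ is a stop; the output [ɖ] is a stop, matching the trigger — so the feature that spreads is manner.
The same holds elsewhere in the data: /ɸ/ → [p] after /d/ (fricative → stop, matching a stop) — only manner changes, and always toward the preceding segment.
Nothing changes in [paθʂizɔ]: there the adjacent consonants already agree in manner (/ʂ/ and /θ/ are both fricatives), so this form is consistent with the same rule.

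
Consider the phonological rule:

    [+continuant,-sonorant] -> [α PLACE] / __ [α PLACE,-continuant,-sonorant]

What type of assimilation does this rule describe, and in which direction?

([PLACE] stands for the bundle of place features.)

regressive place assimilation

The shared variable α links the value of the place features (abbreviated [PLACE]) on the target to the same value on the neighbouring segment, so place is the feature that assimilates.
The conditioning segment sits to the right of the focus bar, meaning the trigger follows the segment that changes — regressive assimilation.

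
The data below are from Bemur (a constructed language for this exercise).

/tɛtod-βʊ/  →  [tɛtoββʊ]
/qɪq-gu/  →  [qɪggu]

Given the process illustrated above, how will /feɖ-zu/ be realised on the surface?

The data show regressive total assimilation (/d/ → [β] before /β/; /q/ → [g] before /g/): in every case the target segment becomes identical to its following neighbour, copying more than a single feature.
/ɖ/ is the segment targeted by the rule; it sits immediately before /z/, so it assimilates completely and surfaces as [z].

[fezzu]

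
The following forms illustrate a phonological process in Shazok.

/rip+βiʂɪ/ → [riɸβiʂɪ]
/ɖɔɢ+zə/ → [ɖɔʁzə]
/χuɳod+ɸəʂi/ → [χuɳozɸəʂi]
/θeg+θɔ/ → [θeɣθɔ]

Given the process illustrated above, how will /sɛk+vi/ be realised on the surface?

The data show regressive manner assimilation: /p/ → [ɸ] before /β/; /ɢ/ → [ʁ] before /z/; /d/ → [z] before /ɸ/; /g/ → [ɣ] before /θ/. In each pair only manner changes, matching the following consonant, while place and voice stay constant.
/k/ is a voiceless velar stop. The following trigger /v/ is a fricative, so /k/ must become a fricative as well.
A voiceless velar fricative is [x], so the surface segment is [x].

[sɛxvi]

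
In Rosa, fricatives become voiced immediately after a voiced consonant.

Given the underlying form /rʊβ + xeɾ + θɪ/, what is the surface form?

/x/ is a voiceless velar fricative. The preceding trigger /β/ is voiced, so /x/ must become voiced as well.
A voiced velar fricative is [ɣ], so the surface segment is [ɣ].
At the second juncture, /θ/ likewise becomes [ð] adjacent to /ɾ/.

[rʊβɣeɾðɪ]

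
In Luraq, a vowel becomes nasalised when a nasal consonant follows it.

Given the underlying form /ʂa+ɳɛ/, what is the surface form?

The vowel /a/ is adjacent to the following nasal /ɳ/, so it acquires [+nasal] and surfaces as [ã].

[ʂãɳɛ]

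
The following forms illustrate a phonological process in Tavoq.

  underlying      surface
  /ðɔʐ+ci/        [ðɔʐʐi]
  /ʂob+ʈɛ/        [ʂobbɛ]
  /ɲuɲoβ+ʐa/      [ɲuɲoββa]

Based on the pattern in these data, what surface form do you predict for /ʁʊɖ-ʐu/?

The data show progressive total assimilation (/c/ → [ʐ] after /ʐ/; /ʈ/ → [b] after /b/; /ʐ/ → [β] after /β/): in every case the target segment becomes identical to its preceding neighbour, copying more than a single feature.
/ʐ/ is the segment targeted by the rule; it sits immediately after /ɖ/, so it assimilates completely and surfaces as [ɖ].

[ʁʊɖɖu]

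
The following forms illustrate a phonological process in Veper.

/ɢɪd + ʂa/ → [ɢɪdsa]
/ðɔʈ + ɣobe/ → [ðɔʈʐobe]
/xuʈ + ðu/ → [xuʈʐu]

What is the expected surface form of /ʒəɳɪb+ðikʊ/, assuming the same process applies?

[ʒəɳɪbβikʊ]

The data show progressive place assimilation: /ʂ/ → [s] after /d/; /ɣ/ → [ʐ] after /ʈ/; /ð/ → [ʐ] after /ʈ/. In each pair only place changes, matching the preceding consonant, while manner and voice stay constant.
/ð/ is a voiced dental fricative. The preceding trigger /b/ is bilabial, so /ð/ must become bilabial as well.
Changing only its place to bilabial gives [β] — the voiced bilabial fricative.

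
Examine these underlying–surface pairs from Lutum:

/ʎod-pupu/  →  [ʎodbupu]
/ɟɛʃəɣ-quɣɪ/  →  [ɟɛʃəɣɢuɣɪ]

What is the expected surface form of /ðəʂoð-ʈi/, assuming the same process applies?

The data show progressive voicing assimilation: /p/ → [b] after /d/; /q/ → [ɢ] after /ɣ/. In each pair only voicing changes, matching the preceding consonant, while place and manner stay constant.
The rule targets /ʈ/ (voiceless retroflex stop), which sits after the trigger /ð/ (voiced).
The voiced retroflex stop is [ɖ], so /ʈ/ → [ɖ].

[ðəʂoðɖi]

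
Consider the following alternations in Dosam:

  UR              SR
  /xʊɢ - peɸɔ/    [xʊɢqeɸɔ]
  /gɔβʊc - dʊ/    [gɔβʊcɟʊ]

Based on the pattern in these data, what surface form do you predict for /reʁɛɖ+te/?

The data show progressive place assimilation: /p/ → [q] after /ɢ/; /d/ → [ɟ] after /c/. In each pair only place changes, matching the preceding consonant, while manner and voice stay constant.
The rule targets /t/ (voiceless alveolar stop), which sits after the trigger /ɖ/ (retroflex).
Changing only its place to retroflex gives [ʈ] — the voiceless retroflex stop.

[reʁɛɖʈe]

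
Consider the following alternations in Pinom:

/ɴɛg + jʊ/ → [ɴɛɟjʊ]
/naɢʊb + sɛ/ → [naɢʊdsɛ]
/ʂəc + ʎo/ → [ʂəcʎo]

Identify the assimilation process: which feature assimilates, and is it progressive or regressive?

regressive place assimilation

Comparing underlying and surface forms, /g/ → [ɟ] is the alternation; the neighbouring /j/ is constant.
/g/ is velar while /j/ is palatal; the output [ɟ] is palatal, matching the trigger — so the feature that spreads is place.
Manner and voice are unchanged, so the assimilation is partial, not total.
The same holds elsewhere in the data: /b/ → [d] before /s/ (bilabial → alveolar, matching alveolar) — only place changes, and always toward the following segment.
Nothing changes in [ʂəcʎo]: there the adjacent consonants already agree in place (/c/ and /ʎ/ are both palatal), so this form is consistent with the same rule.
Since the segment that changes precedes the conditioning segment, the assimilation is regressive.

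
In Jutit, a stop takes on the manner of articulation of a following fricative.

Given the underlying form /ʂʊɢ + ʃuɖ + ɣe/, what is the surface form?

The rule targets /ɢ/ (voiced uvular stop), which sits before the trigger /ʃ/ (fricative).
A voiced uvular fricative is [ʁ], so the surface segment is [ʁ].
The same rule applies at the second boundary: /ɖ/ → [ʐ] next to /ɣ/.

[ʂʊʁʃuʐɣe]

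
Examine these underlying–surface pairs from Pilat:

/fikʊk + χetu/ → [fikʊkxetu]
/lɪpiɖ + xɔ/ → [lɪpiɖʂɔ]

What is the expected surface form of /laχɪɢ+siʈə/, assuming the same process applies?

[laχɪɢχiʈə]

The data show progressive place assimilation: /χ/ → [x] after /k/; /x/ → [ʂ] after /ɖ/. In each pair only place changes, matching the preceding consonant, while manner and voice stay constant.
The rule targets /s/ (voiceless alveolar fricative), which sits after the trigger /ɢ/ (uvular).
Changing only its place to uvular gives [χ] — the voiceless uvular fricative.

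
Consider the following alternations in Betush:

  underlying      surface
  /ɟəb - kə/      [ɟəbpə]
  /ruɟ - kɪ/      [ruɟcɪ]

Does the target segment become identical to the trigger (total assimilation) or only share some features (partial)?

partial assimilation

Comparing underlying and surface forms, /k/ → [p] is the alternation; the neighbouring /b/ is constant.
/k/ is velar while /b/ is bilabial; the output [p] is bilabial, matching the trigger — so the feature that spreads is place.
Manner and voice are unchanged, so the assimilation is partial, not total.
Checking the remaining alternation: /k/ → [c] after /ɟ/ (velar → palatal, matching palatal) — only place changes, and always toward the preceding segment.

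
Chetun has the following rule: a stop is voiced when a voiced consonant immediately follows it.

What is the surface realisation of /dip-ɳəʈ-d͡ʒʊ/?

[dibɳəɖd͡ʒʊ]

/p/ is a voiceless bilabial stop. The following trigger /ɳ/ is voiced, so /p/ must become voiced as well.
Changing only its voicing to voiced gives [b] — the voiced bilabial stop.
The same rule applies at the second boundary: /ʈ/ → [ɖ] next to /d͡ʒ/.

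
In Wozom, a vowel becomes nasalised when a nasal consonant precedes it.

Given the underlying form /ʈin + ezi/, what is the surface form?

[ʈinẽzi]

/e/ sits next to the nasal /n/ and is therefore nasalised to [ẽ].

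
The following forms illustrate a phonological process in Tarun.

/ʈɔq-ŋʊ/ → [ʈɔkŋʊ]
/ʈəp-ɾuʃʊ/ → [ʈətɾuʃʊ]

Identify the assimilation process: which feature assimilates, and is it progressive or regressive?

Comparing underlying and surface forms, /q/ → [k] is the alternation; the neighbouring /ŋ/ is constant.
The change uvular → velar matches the place of the following /ŋ/, identifying this as place assimilation.
Manner and voice are unchanged, so the assimilation is partial, not total.
Checking the remaining alternation: /p/ → [t] before /ɾ/ (bilabial → alveolar, matching alveolar) — only place changes, and always toward the following segment.
The trigger is the following segment, so the direction is regressive (anticipatory).

regressive place assimilation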